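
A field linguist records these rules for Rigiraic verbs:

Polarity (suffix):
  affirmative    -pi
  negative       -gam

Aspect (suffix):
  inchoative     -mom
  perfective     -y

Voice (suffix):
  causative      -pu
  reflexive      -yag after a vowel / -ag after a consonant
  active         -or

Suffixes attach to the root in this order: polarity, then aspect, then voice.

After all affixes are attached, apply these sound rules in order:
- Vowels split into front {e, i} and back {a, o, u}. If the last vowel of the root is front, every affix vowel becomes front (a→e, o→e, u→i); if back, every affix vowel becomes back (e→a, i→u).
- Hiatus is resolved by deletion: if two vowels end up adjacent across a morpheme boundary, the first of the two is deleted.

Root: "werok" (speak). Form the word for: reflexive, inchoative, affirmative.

Attach polarity affirmative -pi → werokpi.
Attach aspect inchoative -mom → werokpimom.
Attach voice reflexive -ag (after consonant 'm') → werokpimomag.
Apply vowel harmony: werokpimomag → werokpumomag.
Vowel deletion: no change.

werokpumomag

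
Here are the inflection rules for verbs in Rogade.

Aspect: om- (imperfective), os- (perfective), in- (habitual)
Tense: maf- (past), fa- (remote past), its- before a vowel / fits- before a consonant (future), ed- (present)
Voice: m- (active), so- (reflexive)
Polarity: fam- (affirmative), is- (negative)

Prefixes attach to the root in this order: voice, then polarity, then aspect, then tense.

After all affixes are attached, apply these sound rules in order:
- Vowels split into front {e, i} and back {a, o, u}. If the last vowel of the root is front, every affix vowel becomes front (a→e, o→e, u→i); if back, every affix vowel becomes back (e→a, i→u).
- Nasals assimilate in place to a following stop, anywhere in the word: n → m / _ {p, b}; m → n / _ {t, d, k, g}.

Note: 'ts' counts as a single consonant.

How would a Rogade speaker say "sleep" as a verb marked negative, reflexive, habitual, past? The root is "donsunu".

mafunussodonsunu

Attach voice reflexive so- → sodonsunu.
Attach polarity negative is- → issodonsunu.
Attach aspect habitual in- → inissodonsunu.
Attach tense past maf- → mafinissodonsunu.
Apply vowel harmony: mafinissodonsunu → mafunussodonsunu.
Nasal assimilation: no change.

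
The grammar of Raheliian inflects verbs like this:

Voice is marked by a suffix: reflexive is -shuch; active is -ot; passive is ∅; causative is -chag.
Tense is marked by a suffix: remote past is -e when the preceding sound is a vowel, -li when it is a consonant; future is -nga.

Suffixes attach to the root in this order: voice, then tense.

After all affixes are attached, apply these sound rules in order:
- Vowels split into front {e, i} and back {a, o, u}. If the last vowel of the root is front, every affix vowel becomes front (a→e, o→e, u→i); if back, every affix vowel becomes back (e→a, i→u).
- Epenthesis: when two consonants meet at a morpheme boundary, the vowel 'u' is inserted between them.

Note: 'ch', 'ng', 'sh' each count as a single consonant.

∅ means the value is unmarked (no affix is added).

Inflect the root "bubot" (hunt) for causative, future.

bubotuchagunga

Attach voice causative -chag → bubotchag.
Attach tense future -nga → bubotchagnga.
Vowel harmony: no change.
Apply epenthesis: bubotchagnga → bubotuchagunga.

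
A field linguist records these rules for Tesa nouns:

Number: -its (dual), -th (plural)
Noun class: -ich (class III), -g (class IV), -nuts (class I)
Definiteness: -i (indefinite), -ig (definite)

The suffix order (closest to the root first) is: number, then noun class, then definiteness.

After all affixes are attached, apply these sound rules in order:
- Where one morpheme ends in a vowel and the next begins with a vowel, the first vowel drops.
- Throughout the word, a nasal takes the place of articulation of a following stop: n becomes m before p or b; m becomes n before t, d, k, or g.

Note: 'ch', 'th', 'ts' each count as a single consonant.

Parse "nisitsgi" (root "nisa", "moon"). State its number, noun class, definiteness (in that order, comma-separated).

Segment: nisa-its-g-i.
number: -its → dual.
noun class: -g → class IV.
definiteness: -i → indefinite.

dual, class IV, indefinite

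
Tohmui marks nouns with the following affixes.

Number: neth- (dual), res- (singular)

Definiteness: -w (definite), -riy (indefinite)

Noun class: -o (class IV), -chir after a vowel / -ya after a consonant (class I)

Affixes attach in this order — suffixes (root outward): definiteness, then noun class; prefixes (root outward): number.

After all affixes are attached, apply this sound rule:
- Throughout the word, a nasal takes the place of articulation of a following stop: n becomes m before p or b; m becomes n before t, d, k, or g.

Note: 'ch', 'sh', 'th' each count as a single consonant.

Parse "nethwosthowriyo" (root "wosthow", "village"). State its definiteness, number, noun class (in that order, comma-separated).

indefinite, dual, class IV

Segment: neth-wosthow-riy-o.
definiteness: -riy → indefinite.
number: neth- → dual.
noun class: -o → class IV.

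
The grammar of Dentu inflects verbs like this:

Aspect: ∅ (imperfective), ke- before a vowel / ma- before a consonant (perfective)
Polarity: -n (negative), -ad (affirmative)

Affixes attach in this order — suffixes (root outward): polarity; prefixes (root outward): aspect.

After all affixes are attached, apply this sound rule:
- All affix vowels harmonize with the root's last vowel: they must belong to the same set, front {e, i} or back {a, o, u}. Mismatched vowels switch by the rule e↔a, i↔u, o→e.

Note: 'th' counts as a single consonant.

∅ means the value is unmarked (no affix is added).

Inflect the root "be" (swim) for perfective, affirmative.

Attach aspect perfective ma- (before consonant 'b') → mabe.
Attach polarity affirmative -ad → mabead.
Apply vowel harmony: mabead → mebeed.

mebeed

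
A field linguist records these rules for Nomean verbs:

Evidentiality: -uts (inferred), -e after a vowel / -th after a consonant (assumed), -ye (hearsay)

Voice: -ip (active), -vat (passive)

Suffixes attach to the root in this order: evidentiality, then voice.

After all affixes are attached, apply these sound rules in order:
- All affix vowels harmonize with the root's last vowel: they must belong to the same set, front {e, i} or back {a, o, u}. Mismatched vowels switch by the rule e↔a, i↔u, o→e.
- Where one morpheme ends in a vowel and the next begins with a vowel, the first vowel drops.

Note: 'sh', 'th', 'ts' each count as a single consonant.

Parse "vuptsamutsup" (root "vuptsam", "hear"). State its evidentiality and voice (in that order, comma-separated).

inferred, active

Segment: vuptsam-uts-ip.
evidentiality: -uts → inferred.
voice: -ip → active.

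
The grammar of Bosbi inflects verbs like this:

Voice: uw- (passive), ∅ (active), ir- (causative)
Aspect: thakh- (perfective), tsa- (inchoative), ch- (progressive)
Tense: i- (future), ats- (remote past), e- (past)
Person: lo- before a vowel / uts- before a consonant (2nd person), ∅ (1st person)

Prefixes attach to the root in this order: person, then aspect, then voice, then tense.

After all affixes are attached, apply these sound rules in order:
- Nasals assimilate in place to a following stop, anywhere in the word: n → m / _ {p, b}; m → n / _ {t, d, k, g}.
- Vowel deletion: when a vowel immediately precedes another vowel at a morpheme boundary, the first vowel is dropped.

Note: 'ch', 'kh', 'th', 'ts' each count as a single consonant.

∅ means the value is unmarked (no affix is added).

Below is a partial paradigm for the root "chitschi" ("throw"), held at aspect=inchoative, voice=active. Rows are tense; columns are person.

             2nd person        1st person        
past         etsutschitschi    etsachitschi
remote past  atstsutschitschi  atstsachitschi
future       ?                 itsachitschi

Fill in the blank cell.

itsutschitschi

Attach person 2nd person uts- (before consonant 'ch') → utschitschi.
Attach aspect inchoative tsa- → tsautschitschi.
voice = active: zero marking, form stays tsautschitschi.
Attach tense future i- → itsautschitschi.
Nasal assimilation: no change.
Apply vowel deletion: itsautschitschi → itsutschitschi.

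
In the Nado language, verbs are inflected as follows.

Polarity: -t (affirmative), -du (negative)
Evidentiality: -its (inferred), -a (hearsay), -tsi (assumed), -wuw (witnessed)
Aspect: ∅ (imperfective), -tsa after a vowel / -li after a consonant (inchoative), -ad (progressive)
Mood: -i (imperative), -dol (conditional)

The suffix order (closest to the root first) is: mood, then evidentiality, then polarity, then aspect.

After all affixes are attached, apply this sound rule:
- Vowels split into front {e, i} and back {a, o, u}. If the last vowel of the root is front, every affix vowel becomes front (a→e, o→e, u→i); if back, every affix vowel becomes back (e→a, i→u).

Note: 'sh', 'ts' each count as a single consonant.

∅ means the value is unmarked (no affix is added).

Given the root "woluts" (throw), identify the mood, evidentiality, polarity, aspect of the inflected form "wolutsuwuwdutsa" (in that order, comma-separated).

imperative, witnessed, negative, inchoative

Segment: woluts-i-wuw-du-tsa.
mood: -i → imperative.
evidentiality: -wuw → witnessed.
polarity: -du → negative.
aspect: -tsa/li → inchoative.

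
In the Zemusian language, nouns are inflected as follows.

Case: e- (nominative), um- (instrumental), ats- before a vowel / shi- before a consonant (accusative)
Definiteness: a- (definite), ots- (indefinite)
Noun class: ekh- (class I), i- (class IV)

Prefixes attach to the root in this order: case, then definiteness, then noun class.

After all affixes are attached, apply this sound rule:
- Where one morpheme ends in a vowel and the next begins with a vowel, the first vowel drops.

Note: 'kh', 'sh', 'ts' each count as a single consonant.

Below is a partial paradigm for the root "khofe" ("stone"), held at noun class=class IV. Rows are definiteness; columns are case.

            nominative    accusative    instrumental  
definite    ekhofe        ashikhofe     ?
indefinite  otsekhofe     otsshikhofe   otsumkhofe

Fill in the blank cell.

umkhofe

Attach case instrumental um- → umkhofe.
Attach definiteness definite a- → aumkhofe.
Attach noun class class IV i- → iaumkhofe.
Apply vowel deletion: iaumkhofe → umkhofe.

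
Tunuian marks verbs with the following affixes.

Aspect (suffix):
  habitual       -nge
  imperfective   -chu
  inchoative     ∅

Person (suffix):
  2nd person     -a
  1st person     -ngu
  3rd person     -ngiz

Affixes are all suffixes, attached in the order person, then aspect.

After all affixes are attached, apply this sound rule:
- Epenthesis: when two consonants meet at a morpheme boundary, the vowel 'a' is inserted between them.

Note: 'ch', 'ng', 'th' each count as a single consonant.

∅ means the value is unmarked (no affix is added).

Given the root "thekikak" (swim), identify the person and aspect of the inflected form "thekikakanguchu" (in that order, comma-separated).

1st person, imperfective

Segment: thekikak-ngu-chu.
person: -ngu → 1st person.
aspect: -chu → imperfective.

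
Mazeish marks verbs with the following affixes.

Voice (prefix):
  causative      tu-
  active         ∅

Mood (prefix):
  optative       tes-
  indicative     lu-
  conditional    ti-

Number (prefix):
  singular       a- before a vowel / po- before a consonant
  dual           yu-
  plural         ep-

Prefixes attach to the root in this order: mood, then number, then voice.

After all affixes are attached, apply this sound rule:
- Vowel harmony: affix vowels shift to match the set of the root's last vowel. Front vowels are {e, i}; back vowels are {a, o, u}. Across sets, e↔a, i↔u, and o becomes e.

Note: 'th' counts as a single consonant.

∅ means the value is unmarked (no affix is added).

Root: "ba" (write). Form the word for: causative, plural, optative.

tuaptasba

Attach mood optative tes- → tesba.
Attach number plural ep- → eptesba.
Attach voice causative tu- → tueptesba.
Apply vowel harmony: tueptesba → tuaptasba.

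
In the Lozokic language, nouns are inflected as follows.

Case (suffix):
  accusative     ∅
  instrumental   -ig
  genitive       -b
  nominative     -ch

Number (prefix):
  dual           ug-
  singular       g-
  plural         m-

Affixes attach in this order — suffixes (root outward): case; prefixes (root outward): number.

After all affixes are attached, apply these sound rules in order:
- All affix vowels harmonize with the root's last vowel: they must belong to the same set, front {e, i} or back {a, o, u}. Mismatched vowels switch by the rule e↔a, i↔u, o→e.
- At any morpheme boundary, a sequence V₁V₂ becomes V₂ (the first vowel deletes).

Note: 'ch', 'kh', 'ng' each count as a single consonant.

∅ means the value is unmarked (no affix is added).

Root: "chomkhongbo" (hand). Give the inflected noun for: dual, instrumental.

ugchomkhongbug

Attach number dual ug- → ugchomkhongbo.
Attach case instrumental -ig → ugchomkhongboig.
Apply vowel harmony: ugchomkhongboig → ugchomkhongboug.
Apply vowel deletion: ugchomkhongboug → ugchomkhongbug.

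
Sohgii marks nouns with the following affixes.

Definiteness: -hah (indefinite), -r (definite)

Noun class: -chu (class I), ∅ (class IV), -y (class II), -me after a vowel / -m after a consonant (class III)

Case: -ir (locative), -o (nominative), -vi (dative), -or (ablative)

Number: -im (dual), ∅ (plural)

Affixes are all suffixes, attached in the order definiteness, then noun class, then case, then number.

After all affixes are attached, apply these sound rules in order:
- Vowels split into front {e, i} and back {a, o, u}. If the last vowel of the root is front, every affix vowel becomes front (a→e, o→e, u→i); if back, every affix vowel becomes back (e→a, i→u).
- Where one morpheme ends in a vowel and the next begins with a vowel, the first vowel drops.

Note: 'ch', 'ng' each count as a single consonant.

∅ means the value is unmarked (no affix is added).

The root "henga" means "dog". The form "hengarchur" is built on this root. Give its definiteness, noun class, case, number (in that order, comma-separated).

definite, class I, locative, plural

Segment: henga-r-chu-ir.
definiteness: -r → definite.
noun class: -chu → class I.
case: -ir → locative.
number: ∅ → plural.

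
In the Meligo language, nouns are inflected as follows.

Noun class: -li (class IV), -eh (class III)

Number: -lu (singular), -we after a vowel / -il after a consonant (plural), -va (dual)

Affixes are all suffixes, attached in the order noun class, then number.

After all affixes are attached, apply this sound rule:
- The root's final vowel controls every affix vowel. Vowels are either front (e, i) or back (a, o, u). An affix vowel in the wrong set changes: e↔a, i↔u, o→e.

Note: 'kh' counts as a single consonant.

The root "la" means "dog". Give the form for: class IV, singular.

Attach noun class class IV -li → lali.
Attach number singular -lu → lalilu.
Apply vowel harmony: lalilu → lalulu.

lalulu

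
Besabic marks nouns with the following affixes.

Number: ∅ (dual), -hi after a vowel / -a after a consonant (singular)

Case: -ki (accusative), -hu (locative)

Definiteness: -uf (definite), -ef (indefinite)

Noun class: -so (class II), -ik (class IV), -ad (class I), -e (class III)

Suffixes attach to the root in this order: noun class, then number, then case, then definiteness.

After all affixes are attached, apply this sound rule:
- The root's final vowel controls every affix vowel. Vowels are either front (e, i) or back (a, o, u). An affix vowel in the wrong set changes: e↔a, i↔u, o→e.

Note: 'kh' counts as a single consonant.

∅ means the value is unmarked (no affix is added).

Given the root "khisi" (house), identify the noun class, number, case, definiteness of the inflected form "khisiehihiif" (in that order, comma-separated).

Segment: khisi-e-hi-hu-uf.
noun class: -e → class III.
number: -hi/a → singular.
case: -hu → locative.
definiteness: -uf → definite.

class III, singular, locative, definite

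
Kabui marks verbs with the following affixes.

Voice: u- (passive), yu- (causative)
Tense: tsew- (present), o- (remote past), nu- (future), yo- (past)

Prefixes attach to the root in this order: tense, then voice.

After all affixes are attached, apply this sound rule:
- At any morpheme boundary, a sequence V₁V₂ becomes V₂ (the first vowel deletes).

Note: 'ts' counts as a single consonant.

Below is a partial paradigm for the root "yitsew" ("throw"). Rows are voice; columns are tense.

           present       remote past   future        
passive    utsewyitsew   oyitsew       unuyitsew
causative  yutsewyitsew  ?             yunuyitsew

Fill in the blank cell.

Attach tense remote past o- → oyitsew.
Attach voice causative yu- → yuoyitsew.
Apply vowel deletion: yuoyitsew → yoyitsew.

yoyitsew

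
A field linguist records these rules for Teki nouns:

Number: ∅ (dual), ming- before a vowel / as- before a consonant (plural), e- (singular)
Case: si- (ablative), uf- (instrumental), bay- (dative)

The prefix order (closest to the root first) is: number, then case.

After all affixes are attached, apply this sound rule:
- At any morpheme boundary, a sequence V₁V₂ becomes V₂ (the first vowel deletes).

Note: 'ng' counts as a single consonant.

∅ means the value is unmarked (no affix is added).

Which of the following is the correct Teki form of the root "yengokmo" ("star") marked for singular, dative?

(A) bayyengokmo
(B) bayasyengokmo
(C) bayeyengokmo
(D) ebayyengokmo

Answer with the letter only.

C

Attach number singular e- → eyengokmo.
Attach case dative bay- → bayeyengokmo.
Vowel deletion: no change.
So the correct form is bayeyengokmo, option (C).
(A) bayyengokmo is wrong: it uses dual instead of singular for number.
(D) ebayyengokmo is wrong: it has the affixes in the wrong order.
(B) bayasyengokmo is wrong: it uses plural instead of singular for number.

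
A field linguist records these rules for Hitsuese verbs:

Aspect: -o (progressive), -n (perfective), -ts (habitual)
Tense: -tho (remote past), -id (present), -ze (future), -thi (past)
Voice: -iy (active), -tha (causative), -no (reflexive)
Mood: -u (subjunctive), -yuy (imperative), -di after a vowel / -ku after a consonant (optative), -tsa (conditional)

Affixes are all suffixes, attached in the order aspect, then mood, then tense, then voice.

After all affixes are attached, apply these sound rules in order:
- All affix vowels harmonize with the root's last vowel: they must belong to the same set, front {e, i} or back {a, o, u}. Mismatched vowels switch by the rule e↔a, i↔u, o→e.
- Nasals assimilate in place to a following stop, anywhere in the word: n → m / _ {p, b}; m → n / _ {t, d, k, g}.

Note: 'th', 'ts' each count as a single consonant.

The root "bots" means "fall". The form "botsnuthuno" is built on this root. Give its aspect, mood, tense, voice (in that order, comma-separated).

perfective, subjunctive, past, reflexive

Segment: bots-n-u-thi-no.
aspect: -n → perfective.
mood: -u → subjunctive.
tense: -thi → past.
voice: -no → reflexive.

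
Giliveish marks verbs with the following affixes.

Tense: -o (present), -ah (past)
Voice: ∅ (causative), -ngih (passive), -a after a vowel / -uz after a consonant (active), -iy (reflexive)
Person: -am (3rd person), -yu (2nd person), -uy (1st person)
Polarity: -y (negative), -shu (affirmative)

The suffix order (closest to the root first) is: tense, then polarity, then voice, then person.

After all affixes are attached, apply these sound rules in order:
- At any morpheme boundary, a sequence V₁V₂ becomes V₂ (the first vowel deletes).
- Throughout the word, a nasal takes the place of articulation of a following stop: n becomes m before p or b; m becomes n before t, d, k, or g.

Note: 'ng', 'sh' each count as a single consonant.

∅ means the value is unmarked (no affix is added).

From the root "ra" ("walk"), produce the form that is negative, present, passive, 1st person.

Attach tense present -o → rao.
Attach polarity negative -y → raoy.
Attach voice passive -ngih → raoyngih.
Attach person 1st person -uy → raoyngihuy.
Apply vowel deletion: raoyngihuy → royngihuy.
Nasal assimilation: no change.

royngihuy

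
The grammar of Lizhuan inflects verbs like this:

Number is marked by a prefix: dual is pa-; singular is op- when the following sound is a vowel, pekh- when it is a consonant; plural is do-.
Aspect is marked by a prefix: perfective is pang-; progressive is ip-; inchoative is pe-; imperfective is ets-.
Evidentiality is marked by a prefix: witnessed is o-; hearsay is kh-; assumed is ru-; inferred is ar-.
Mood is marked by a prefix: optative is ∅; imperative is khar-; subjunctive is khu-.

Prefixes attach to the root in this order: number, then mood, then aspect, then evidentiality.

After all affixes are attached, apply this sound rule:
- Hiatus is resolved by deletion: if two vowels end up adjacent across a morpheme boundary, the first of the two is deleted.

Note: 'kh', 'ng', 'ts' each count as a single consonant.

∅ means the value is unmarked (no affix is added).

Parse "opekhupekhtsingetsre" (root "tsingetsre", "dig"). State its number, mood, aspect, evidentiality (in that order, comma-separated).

Segment: o-pe-khu-pekh-tsingetsre.
number: op/pekh- → singular.
mood: khu- → subjunctive.
aspect: pe- → inchoative.
evidentiality: o- → witnessed.

singular, subjunctive, inchoative, witnessed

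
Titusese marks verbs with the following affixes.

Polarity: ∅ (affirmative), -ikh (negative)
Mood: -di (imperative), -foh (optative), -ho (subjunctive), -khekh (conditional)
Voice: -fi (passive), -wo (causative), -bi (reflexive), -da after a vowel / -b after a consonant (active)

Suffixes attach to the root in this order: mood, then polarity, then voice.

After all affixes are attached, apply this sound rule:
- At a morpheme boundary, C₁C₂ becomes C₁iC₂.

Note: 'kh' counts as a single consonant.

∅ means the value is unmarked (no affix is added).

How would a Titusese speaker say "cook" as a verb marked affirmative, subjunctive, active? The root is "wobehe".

Attach mood subjunctive -ho → wobeheho.
polarity = affirmative: zero marking, form stays wobeheho.
Attach voice active -da (after vowel 'o') → wobehehoda.
Epenthesis: no change.

wobehehoda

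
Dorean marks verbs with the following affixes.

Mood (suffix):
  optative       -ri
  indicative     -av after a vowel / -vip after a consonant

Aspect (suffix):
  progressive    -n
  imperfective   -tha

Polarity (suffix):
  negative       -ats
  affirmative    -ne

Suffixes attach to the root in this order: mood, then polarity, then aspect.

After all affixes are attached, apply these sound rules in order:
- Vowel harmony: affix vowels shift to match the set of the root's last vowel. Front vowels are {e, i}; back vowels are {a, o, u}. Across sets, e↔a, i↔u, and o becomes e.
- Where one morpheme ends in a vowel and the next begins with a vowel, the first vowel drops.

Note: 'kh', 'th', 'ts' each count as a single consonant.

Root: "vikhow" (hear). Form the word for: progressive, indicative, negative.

vikhowvupatsn

Attach mood indicative -vip (after consonant 'w') → vikhowvip.
Attach polarity negative -ats → vikhowvipats.
Attach aspect progressive -n → vikhowvipatsn.
Apply vowel harmony: vikhowvipatsn → vikhowvupatsn.
Vowel deletion: no change.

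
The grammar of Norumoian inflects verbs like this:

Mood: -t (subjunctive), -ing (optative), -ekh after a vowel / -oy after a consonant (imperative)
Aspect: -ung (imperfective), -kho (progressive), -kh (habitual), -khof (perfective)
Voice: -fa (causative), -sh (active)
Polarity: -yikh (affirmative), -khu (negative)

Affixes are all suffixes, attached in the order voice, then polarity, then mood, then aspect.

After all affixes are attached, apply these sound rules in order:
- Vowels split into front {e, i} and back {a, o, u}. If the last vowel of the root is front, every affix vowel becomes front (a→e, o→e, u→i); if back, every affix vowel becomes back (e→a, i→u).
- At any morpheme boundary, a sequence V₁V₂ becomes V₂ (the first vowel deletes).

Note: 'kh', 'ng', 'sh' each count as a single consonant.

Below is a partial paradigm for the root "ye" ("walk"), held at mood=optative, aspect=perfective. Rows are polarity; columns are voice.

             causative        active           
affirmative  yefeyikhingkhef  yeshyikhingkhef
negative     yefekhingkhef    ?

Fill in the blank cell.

yeshkhingkhef

Attach voice active -sh → yesh.
Attach polarity negative -khu → yeshkhu.
Attach mood optative -ing → yeshkhuing.
Attach aspect perfective -khof → yeshkhuingkhof.
Apply vowel harmony: yeshkhuingkhof → yeshkhiingkhef.
Apply vowel deletion: yeshkhiingkhef → yeshkhingkhef.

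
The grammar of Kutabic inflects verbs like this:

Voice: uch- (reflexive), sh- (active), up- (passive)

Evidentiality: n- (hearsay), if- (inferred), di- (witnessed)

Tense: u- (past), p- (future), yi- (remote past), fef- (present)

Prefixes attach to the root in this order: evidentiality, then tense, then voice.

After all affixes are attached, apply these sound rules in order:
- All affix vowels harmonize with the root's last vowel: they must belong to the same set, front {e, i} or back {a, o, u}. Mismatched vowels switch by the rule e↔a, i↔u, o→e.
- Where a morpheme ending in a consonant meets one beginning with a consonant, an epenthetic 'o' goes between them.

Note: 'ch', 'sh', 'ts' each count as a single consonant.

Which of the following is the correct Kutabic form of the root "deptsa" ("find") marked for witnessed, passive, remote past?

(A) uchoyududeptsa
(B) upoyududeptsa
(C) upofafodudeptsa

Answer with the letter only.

Attach evidentiality witnessed di- → dideptsa.
Attach tense remote past yi- → yidideptsa.
Attach voice passive up- → upyidideptsa.
Apply vowel harmony: upyidideptsa → upyududeptsa.
Apply epenthesis: upyududeptsa → upoyududeptsa.
So the correct form is upoyududeptsa, option (B).
(C) upofafodudeptsa is wrong: it uses present instead of remote past for tense.
(A) uchoyududeptsa is wrong: it uses reflexive instead of passive for voice.

B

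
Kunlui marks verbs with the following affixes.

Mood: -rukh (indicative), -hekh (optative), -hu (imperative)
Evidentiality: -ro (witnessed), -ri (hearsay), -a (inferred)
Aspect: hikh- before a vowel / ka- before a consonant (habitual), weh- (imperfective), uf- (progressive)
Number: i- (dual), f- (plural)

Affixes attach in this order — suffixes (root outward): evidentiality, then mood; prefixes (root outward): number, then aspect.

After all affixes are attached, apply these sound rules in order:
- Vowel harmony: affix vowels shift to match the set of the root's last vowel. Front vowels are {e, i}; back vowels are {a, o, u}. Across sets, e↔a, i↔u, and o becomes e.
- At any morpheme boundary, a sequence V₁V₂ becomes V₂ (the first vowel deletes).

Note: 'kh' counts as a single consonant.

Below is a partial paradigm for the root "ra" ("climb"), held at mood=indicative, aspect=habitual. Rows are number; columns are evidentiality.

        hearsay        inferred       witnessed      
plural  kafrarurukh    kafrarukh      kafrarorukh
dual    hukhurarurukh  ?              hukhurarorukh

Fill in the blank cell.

hukhurarukh

Attach evidentiality inferred -a → raa.
Attach number dual i- → iraa.
Attach mood indicative -rukh → iraarukh.
Attach aspect habitual hikh- (before vowel 'i') → hikhiraarukh.
Apply vowel harmony: hikhiraarukh → hukhuraarukh.
Apply vowel deletion: hukhuraarukh → hukhurarukh.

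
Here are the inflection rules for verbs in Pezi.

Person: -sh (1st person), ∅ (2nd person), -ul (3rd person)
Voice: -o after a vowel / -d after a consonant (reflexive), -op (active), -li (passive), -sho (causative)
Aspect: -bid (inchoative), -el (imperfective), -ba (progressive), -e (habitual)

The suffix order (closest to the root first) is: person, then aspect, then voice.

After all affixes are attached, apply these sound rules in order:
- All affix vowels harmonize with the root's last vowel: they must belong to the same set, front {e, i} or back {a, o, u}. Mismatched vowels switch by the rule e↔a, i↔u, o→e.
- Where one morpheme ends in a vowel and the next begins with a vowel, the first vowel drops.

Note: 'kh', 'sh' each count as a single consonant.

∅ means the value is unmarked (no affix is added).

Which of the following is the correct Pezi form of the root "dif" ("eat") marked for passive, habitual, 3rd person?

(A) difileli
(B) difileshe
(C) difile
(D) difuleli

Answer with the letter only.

A

Attach person 3rd person -ul → diful.
Attach aspect habitual -e → difule.
Attach voice passive -li → difuleli.
Apply vowel harmony: difuleli → difileli.
Vowel deletion: no change.
So the correct form is difileli, option (A).
(C) difile is wrong: it uses reflexive instead of passive for voice.
(D) difuleli is wrong: it fails to apply the sound rule(s).
(B) difileshe is wrong: it uses causative instead of passive for voice.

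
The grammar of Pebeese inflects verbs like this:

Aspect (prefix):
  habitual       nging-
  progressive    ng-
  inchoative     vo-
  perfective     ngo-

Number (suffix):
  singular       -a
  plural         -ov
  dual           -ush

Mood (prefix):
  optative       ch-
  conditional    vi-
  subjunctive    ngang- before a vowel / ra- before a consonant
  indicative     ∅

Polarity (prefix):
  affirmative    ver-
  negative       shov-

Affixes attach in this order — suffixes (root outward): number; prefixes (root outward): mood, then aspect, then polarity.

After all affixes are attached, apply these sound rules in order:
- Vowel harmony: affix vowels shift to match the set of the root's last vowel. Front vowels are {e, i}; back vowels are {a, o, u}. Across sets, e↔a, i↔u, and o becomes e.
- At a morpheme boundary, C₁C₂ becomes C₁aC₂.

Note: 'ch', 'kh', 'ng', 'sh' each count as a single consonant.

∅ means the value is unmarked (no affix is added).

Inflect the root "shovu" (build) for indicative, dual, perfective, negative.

mood = indicative: zero marking, form stays shovu.
Attach number dual -ush → shovuush.
Attach aspect perfective ngo- → ngoshovuush.
Attach polarity negative shov- → shovngoshovuush.
Vowel harmony: no change.
Apply epenthesis: shovngoshovuush → shovangoshovuush.

shovangoshovuush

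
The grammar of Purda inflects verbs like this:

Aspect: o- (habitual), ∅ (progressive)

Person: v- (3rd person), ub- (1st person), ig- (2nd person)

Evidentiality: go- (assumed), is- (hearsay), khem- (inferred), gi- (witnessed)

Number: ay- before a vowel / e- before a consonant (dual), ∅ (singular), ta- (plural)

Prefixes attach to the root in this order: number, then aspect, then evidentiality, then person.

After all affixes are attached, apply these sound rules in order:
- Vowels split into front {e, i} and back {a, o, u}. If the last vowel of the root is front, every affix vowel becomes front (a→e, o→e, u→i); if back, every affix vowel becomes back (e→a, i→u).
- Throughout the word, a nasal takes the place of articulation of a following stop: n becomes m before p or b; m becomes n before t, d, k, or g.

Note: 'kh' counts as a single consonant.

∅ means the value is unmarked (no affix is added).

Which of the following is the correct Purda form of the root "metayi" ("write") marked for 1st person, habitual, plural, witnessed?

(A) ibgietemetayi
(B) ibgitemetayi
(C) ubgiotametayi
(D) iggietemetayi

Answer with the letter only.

A

Attach number plural ta- → tametayi.
Attach aspect habitual o- → otametayi.
Attach evidentiality witnessed gi- → giotametayi.
Attach person 1st person ub- → ubgiotametayi.
Apply vowel harmony: ubgiotametayi → ibgietemetayi.
Nasal assimilation: no change.
So the correct form is ibgietemetayi, option (A).
(C) ubgiotametayi is wrong: it fails to apply the sound rule(s).
(B) ibgitemetayi is wrong: it uses progressive instead of habitual for aspect.
(D) iggietemetayi is wrong: it uses 2nd person instead of 1st person for person.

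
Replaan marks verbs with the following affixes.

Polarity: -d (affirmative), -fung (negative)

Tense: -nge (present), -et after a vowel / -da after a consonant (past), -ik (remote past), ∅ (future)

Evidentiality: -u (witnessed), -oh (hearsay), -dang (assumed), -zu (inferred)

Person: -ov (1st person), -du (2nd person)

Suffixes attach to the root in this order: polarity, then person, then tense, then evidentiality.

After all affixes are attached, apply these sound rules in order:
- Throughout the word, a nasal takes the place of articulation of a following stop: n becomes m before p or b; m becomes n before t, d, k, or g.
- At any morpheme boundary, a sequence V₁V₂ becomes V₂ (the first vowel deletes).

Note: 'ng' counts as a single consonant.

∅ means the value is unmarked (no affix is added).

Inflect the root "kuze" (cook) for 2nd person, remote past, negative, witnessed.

kuzefungdiku

Attach polarity negative -fung → kuzefung.
Attach person 2nd person -du → kuzefungdu.
Attach tense remote past -ik → kuzefungduik.
Attach evidentiality witnessed -u → kuzefungduiku.
Nasal assimilation: no change.
Apply vowel deletion: kuzefungduiku → kuzefungdiku.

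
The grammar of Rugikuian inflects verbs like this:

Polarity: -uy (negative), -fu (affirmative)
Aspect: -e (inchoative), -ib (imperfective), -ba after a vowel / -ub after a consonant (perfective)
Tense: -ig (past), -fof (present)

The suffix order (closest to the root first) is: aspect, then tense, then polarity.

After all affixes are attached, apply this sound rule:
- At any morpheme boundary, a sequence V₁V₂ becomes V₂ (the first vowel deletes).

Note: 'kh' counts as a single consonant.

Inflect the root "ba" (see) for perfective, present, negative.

babafofuy

Attach aspect perfective -ba (after vowel 'a') → baba.
Attach tense present -fof → babafof.
Attach polarity negative -uy → babafofuy.
Vowel deletion: no change.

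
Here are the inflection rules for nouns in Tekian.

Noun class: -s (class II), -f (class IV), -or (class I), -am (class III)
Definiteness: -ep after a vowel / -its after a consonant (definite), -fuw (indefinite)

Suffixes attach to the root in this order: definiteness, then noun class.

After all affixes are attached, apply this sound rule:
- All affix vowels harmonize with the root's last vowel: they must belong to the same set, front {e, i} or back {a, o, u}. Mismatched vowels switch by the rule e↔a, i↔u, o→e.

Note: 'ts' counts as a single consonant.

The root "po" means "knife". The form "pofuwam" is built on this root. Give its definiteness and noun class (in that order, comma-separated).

Segment: po-fuw-am.
definiteness: -fuw → indefinite.
noun class: -am → class III.

indefinite, class III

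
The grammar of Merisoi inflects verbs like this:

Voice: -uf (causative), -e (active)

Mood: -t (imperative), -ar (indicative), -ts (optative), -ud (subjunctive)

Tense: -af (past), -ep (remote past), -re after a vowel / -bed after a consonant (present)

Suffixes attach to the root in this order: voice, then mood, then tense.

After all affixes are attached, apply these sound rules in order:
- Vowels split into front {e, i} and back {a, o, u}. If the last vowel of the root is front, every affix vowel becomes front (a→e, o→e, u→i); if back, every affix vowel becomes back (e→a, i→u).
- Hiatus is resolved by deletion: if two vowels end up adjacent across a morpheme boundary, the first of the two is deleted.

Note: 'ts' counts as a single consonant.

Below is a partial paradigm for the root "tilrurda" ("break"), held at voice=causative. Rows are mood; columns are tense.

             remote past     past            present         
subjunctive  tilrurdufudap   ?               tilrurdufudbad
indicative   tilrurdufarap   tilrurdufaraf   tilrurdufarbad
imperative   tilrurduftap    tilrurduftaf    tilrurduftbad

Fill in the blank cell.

tilrurdufudaf

Attach voice causative -uf → tilrurdauf.
Attach mood subjunctive -ud → tilrurdaufud.
Attach tense past -af → tilrurdaufudaf.
Vowel harmony: no change.
Apply vowel deletion: tilrurdaufudaf → tilrurdufudaf.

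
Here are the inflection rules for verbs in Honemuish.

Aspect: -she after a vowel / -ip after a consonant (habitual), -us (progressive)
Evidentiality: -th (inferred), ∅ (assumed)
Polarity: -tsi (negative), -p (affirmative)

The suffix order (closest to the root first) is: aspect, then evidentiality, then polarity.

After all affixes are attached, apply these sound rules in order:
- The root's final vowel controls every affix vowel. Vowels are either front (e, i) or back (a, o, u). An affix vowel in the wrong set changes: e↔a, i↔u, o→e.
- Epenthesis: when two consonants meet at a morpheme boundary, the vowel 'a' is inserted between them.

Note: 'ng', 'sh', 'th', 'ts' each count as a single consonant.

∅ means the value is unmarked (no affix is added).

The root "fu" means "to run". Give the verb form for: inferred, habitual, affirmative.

fushathap

Attach aspect habitual -she (after vowel 'u') → fushe.
Attach evidentiality inferred -th → fusheth.
Attach polarity affirmative -p → fushethp.
Apply vowel harmony: fushethp → fushathp.
Apply epenthesis: fushathp → fushathap.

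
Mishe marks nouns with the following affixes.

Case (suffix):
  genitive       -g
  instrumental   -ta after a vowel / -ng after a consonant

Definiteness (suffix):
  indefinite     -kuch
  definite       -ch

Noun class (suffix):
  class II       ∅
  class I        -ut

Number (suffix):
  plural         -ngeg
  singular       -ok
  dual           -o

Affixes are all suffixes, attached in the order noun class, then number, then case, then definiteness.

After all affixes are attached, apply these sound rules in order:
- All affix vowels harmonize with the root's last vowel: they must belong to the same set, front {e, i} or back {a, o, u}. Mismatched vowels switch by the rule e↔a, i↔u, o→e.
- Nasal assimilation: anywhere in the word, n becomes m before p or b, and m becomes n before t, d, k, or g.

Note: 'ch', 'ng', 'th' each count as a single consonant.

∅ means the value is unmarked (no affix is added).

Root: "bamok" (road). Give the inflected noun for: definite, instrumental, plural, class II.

bamokngagngch

noun class = class II: zero marking, form stays bamok.
Attach number plural -ngeg → bamokngeg.
Attach case instrumental -ng (after consonant 'g') → bamokngegng.
Attach definiteness definite -ch → bamokngegngch.
Apply vowel harmony: bamokngegngch → bamokngagngch.
Nasal assimilation: no change.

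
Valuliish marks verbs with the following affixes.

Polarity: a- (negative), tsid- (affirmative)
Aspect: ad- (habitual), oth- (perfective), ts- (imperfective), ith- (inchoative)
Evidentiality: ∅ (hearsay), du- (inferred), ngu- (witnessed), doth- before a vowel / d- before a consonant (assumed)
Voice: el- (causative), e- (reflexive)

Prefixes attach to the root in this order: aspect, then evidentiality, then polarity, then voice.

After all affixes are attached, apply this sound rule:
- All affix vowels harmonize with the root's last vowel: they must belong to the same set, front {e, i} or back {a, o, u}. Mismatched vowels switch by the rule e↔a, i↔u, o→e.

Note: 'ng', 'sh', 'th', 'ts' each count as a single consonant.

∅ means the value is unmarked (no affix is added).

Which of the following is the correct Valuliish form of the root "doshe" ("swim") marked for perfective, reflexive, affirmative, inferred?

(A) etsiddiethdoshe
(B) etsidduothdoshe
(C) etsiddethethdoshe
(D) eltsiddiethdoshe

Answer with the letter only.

Attach aspect perfective oth- → othdoshe.
Attach evidentiality inferred du- → duothdoshe.
Attach polarity affirmative tsid- → tsidduothdoshe.
Attach voice reflexive e- → etsidduothdoshe.
Apply vowel harmony: etsidduothdoshe → etsiddiethdoshe.
So the correct form is etsiddiethdoshe, option (A).
(B) etsidduothdoshe is wrong: it fails to apply the sound rule(s).
(C) etsiddethethdoshe is wrong: it uses assumed instead of inferred for evidentiality.
(D) eltsiddiethdoshe is wrong: it uses causative instead of reflexive for voice.

A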